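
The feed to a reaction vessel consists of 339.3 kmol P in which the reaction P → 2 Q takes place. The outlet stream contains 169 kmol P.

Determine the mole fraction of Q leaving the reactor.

0.668

For P: n = n₀ − 1ξ → 169 = 339.3 − 1ξ, giving ξ = 170.3 kmol.
Outlet amounts (n = n₀ + ν ξ):
  P: 339.3 − 1(170.3) = 169
  Q: 0 + 2(170.3) = 340.6
Total out = 509.6 kmol; y_Q = 340.6 / 509.6 = 0.6684.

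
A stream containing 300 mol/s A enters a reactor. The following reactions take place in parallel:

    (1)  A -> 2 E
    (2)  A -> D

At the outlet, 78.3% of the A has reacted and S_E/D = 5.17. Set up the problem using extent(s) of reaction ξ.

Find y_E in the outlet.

0.722

Conversion of A: A consumed = 0.783 × 300 = 234.9 mol/s = 1ξ₁ + 1ξ₂.
Selectivity: 2ξ₁ / (1ξ₂) = 5.17 → ξ₁ = 2.585 ξ₂.
Substitute: (1·2.585 + 1) ξ₂ = 234.9 → ξ₂ = 65.52 mol/s, ξ₁ = 169.4 mol/s.
Outlet amounts (n = n₀ + Σ ν·ξ):
  A: 300 − 1(169.4) − 1(65.52) = 65.1
  E: 0 + 2(169.4) = 338.8
  D: 0 + 1(65.52) = 65.52
Total out = 469.4 mol/s; y_E = 338.8 / 469.4 = 0.7217.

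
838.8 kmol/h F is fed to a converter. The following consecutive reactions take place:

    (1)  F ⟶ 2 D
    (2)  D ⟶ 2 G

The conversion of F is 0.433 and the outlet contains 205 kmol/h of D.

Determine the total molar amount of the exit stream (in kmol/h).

Conversion of F: F consumed = 1ξ₁ = 0.433 × 838.8 → ξ₁ = 363.2 kmol/h.
D balance: n_D = 0 + 2ξ₁ − 1ξ₂ = 205 → ξ₂ = (2·363.2 − 205)/1 = 521.4 kmol/h.
Outlet amounts (n = n₀ + Σ ν·ξ):
  F: 838.8 − 1(363.2) = 475.6
  D: 0 + 2(363.2) − 1(521.4) = 205
  G: 0 + 2(521.4) = 1043
Total out = 475.6 + 205 + 1043 = 1723 kmol/h.

1720 kmol/h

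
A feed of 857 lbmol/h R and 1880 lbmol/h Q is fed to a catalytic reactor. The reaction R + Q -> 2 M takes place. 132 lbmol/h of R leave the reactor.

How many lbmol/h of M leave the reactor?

1450 lbmol/h

For R: n = n₀ − 1ξ → 132 = 857 − 1ξ, giving ξ = 725 lbmol/h.
Outlet amounts (n = n₀ + ν ξ):
  R: 857 − 1(725) = 132
  Q: 1880 − 1(725) = 1155
  M: 0 + 2(725) = 1450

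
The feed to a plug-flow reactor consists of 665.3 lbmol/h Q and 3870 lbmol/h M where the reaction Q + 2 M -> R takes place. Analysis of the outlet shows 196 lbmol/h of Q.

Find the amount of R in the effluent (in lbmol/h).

For Q: n = n₀ − 1ξ → 196 = 665.3 − 1ξ, giving ξ = 469.3 lbmol/h.
Outlet amounts (n = n₀ + ν ξ):
  Q: 665.3 − 1(469.3) = 196
  M: 3870 − 2(469.3) = 2931
  R: 0 + 1(469.3) = 469.3

469 lbmol/h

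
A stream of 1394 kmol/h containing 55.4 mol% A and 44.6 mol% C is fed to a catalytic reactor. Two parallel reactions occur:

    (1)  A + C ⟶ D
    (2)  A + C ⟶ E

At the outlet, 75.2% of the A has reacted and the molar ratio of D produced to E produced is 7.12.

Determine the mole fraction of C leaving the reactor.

0.0504

Conversion of A: A consumed = 0.752 × 772.3 = 580.8 kmol/h = 1ξ₁ + 1ξ₂.
Selectivity: 1ξ₁ / (1ξ₂) = 7.12 → ξ₁ = 7.12 ξ₂.
Substitute: (1·7.12 + 1) ξ₂ = 580.8 → ξ₂ = 71.52 kmol/h, ξ₁ = 509.2 kmol/h.
Outlet amounts (n = n₀ + Σ ν·ξ):
  A: 772.3 − 1(509.2) − 1(71.52) = 191.5
  C: 621.7 − 1(509.2) − 1(71.52) = 40.97
  D: 0 + 1(509.2) = 509.2
  E: 0 + 1(71.52) = 71.52
Total out = 813.2 kmol/h; y_C = 40.97 / 813.2 = 0.05038.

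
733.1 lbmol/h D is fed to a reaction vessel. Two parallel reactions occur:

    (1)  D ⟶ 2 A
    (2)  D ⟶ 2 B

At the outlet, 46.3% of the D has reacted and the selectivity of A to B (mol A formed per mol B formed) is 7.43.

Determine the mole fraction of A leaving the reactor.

0.558

Conversion of D: D consumed = 0.463 × 733.1 = 339.4 lbmol/h = 1ξ₁ + 1ξ₂.
Selectivity: 2ξ₁ / (2ξ₂) = 7.43 → ξ₁ = 7.43 ξ₂.
Substitute: (1·7.43 + 1) ξ₂ = 339.4 → ξ₂ = 40.26 lbmol/h, ξ₁ = 299.2 lbmol/h.
Outlet amounts (n = n₀ + Σ ν·ξ):
  D: 733.1 − 1(299.2) − 1(40.26) = 393.7
  A: 0 + 2(299.2) = 598.3
  B: 0 + 2(40.26) = 80.53
Total out = 1073 lbmol/h; y_A = 598.3 / 1073 = 0.5579.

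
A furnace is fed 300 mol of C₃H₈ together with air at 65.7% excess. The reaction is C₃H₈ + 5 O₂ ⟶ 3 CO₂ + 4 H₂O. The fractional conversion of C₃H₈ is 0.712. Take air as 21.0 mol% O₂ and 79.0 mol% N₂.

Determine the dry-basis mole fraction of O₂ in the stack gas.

0.123

Stoichiometric O₂ = 5 × 300 = 1500 mol; O₂ fed = 1500 × 1.657 = 2486 mol.
N₂ fed = 2486 × 79/21 = 9350 mol.
Fuel reacted = 0.712 × 300 → ξ = 213.6 mol.
Outlet (n = n₀ + ν ξ):
  C₃H₈: 300 − 1(213.6) = 86.4
  O₂: 2486 − 5(213.6) = 1418
  N₂: 9350 (inert)
  CO₂: 0 + 3(213.6) = 640.8
  H₂O: 0 + 4(213.6) = 854.4
Dry total = 11490 mol; y_O₂ (dry) = 1418 / 11490 = 0.1233.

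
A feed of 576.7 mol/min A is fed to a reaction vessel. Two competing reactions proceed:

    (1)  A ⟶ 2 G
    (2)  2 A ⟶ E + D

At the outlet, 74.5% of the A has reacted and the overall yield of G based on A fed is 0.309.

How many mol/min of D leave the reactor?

170 mol/min

Yield of G: 2ξ₁ / 576.7 = 0.309 → ξ₁ = 89.1 mol/min.
Conversion of A: 1ξ₁ + 2ξ₂ = 0.745 × 576.7 = 429.6 → ξ₂ = 170.3 mol/min.
Outlet amounts (n = n₀ + Σ ν·ξ):
  A: 576.7 − 1(89.1) − 2(170.3) = 147.1
  G: 0 + 2(89.1) = 178.2
  E: 0 + 1(170.3) = 170.3
  D: 0 + 1(170.3) = 170.3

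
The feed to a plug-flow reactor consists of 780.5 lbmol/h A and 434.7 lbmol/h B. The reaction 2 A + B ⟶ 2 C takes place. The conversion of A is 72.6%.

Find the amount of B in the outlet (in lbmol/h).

A reacted = 0.726 × 780.5 = 566.6 lbmol/h; ν_A = −2, so ξ = 566.6/2 = 283.3 lbmol/h.
Outlet amounts (n = n₀ + ν ξ):
  A: 780.5 − 2(283.3) = 213.9
  B: 434.7 − 1(283.3) = 151.4
  C: 0 + 2(283.3) = 566.6

151 lbmol/h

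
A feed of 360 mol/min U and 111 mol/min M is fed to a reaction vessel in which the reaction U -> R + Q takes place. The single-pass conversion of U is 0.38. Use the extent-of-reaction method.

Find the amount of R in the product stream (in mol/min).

U reacted = 0.38 × 360 = 136.8 mol/min; ν_U = −1, so ξ = 136.8/1 = 136.8 mol/min.
Outlet amounts (n = n₀ + ν ξ):
  U: 360 − 1(136.8) = 223.2
  R: 0 + 1(136.8) = 136.8
  Q: 0 + 1(136.8) = 136.8
  M: 111 (inert)

137 mol/min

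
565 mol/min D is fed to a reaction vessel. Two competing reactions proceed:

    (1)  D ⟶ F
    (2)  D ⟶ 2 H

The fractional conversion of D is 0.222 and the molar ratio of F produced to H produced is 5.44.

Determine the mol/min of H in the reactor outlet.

21.1 mol/min

Conversion of D: D consumed = 0.222 × 565 = 125.4 mol/min = 1ξ₁ + 1ξ₂.
Selectivity: 1ξ₁ / (2ξ₂) = 5.44 → ξ₁ = 10.88 ξ₂.
Substitute: (1·10.88 + 1) ξ₂ = 125.4 → ξ₂ = 10.56 mol/min, ξ₁ = 114.9 mol/min.
Outlet amounts (n = n₀ + Σ ν·ξ):
  D: 565 − 1(114.9) − 1(10.56) = 439.6
  F: 0 + 1(114.9) = 114.9
  H: 0 + 2(10.56) = 21.12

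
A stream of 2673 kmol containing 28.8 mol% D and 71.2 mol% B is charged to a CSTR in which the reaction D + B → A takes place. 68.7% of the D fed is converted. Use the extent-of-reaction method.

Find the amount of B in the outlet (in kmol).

1370 kmol

D reacted = 0.687 × 769.8 = 528.9 kmol; ν_D = −1, so ξ = 528.9/1 = 528.9 kmol.
Outlet amounts (n = n₀ + ν ξ):
  D: 769.8 − 1(528.9) = 241
  B: 1903 − 1(528.9) = 1374
  A: 0 + 1(528.9) = 528.9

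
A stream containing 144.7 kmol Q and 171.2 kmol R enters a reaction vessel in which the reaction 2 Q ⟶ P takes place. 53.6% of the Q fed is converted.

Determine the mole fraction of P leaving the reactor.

0.14

Q reacted = 0.536 × 144.7 = 77.56 kmol; ν_Q = −2, so ξ = 77.56/2 = 38.78 kmol.
Outlet amounts (n = n₀ + ν ξ):
  Q: 144.7 − 2(38.78) = 67.14
  P: 0 + 1(38.78) = 38.78
  R: 171.2 (inert)
Total out = 277.1 kmol; y_P = 38.78 / 277.1 = 0.1399.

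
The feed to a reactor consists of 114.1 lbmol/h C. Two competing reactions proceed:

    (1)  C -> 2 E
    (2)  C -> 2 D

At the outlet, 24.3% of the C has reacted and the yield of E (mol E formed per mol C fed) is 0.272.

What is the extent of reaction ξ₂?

ξ₂ = 12.2 lbmol/h

Yield of E: 2ξ₁ / 114.1 = 0.272 → ξ₁ = 15.52 lbmol/h.
Conversion of C: 1ξ₁ + 1ξ₂ = 0.243 × 114.1 = 27.73 → ξ₂ = 12.21 lbmol/h.
Outlet amounts (n = n₀ + Σ ν·ξ):
  C: 114.1 − 1(15.52) − 1(12.21) = 86.37
  E: 0 + 2(15.52) = 31.04
  D: 0 + 2(12.21) = 24.42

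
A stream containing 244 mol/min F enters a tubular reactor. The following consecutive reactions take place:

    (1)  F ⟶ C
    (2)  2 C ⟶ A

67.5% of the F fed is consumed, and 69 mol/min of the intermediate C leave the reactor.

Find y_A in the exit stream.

Conversion of F: F consumed = 1ξ₁ = 0.675 × 244 → ξ₁ = 164.7 mol/min.
C balance: n_C = 0 + 1ξ₁ − 2ξ₂ = 69 → ξ₂ = (1·164.7 − 69)/2 = 47.85 mol/min.
Outlet amounts (n = n₀ + Σ ν·ξ):
  F: 244 − 1(164.7) = 79.3
  C: 0 + 1(164.7) − 2(47.85) = 69
  A: 0 + 1(47.85) = 47.85
Total out = 196.1 mol/min; y_A = 47.85 / 196.1 = 0.2439.

0.244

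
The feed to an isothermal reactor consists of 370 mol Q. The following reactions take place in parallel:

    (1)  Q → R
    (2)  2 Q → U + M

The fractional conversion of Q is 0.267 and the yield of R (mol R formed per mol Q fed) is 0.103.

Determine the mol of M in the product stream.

Yield of R: 1ξ₁ / 370 = 0.103 → ξ₁ = 38.11 mol.
Conversion of Q: 1ξ₁ + 2ξ₂ = 0.267 × 370 = 98.79 → ξ₂ = 30.34 mol.
Outlet amounts (n = n₀ + Σ ν·ξ):
  Q: 370 − 1(38.11) − 2(30.34) = 271.2
  R: 0 + 1(38.11) = 38.11
  U: 0 + 1(30.34) = 30.34
  M: 0 + 1(30.34) = 30.34

30.3 mol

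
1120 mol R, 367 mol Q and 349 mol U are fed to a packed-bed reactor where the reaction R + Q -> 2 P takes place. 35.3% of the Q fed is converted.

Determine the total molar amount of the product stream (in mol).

Q reacted = 0.353 × 367 = 129.6 mol; ν_Q = −1, so ξ = 129.6/1 = 129.6 mol.
Outlet amounts (n = n₀ + ν ξ):
  R: 1120 − 1(129.6) = 990.4
  Q: 367 − 1(129.6) = 237.4
  P: 0 + 2(129.6) = 259.1
  U: 349 (inert)
Total out = 990.4 + 237.4 + 259.1 + 349 = 1836 mol.

1840 mol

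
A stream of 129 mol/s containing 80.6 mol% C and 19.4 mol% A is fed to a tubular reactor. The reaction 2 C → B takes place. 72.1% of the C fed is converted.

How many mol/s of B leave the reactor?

C reacted = 0.721 × 104 = 74.97 mol/s; ν_C = −2, so ξ = 74.97/2 = 37.48 mol/s.
Outlet amounts (n = n₀ + ν ξ):
  C: 104 − 2(37.48) = 29.01
  B: 0 + 1(37.48) = 37.48
  A: 25.03 (inert)

37.5 mol/s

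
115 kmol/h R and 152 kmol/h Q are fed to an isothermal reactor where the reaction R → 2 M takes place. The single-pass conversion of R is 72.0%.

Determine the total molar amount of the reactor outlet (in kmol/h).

350 kmol/h

R reacted = 0.72 × 115 = 82.8 kmol/h; ν_R = −1, so ξ = 82.8/1 = 82.8 kmol/h.
Outlet amounts (n = n₀ + ν ξ):
  R: 115 − 1(82.8) = 32.2
  M: 0 + 2(82.8) = 165.6
  Q: 152 (inert)
Total out = 32.2 + 165.6 + 152 = 349.8 kmol/h.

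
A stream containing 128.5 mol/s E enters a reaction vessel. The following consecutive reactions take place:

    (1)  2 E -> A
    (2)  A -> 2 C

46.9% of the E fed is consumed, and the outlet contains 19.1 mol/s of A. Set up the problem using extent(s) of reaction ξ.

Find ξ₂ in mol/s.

Conversion of E: E consumed = 2ξ₁ = 0.469 × 128.5 → ξ₁ = 30.13 mol/s.
A balance: n_A = 0 + 1ξ₁ − 1ξ₂ = 19.1 → ξ₂ = (1·30.13 − 19.1)/1 = 11.03 mol/s.
Outlet amounts (n = n₀ + Σ ν·ξ):
  E: 128.5 − 2(30.13) = 68.23
  A: 0 + 1(30.13) − 1(11.03) = 19.1
  C: 0 + 2(11.03) = 22.07

ξ₂ = 11 mol/s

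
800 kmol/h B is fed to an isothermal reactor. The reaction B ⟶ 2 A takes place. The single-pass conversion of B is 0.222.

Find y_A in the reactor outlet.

0.363

B reacted = 0.222 × 800 = 177.6 kmol/h; ν_B = −1, so ξ = 177.6/1 = 177.6 kmol/h.
Outlet amounts (n = n₀ + ν ξ):
  B: 800 − 1(177.6) = 622.4
  A: 0 + 2(177.6) = 355.2
Total out = 977.6 kmol/h; y_A = 355.2 / 977.6 = 0.3633.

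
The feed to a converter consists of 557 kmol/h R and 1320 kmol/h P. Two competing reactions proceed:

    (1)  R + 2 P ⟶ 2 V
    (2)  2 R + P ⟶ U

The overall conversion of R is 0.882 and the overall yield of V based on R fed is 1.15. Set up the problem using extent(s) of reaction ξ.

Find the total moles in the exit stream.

1390 kmol/h

Yield of V: 2ξ₁ / 557 = 1.15 → ξ₁ = 320.3 kmol/h.
Conversion of R: 1ξ₁ + 2ξ₂ = 0.882 × 557 = 491.3 → ξ₂ = 85.5 kmol/h.
Outlet amounts (n = n₀ + Σ ν·ξ):
  R: 557 − 1(320.3) − 2(85.5) = 65.73
  P: 1320 − 2(320.3) − 1(85.5) = 594
  V: 0 + 2(320.3) = 640.5
  U: 0 + 1(85.5) = 85.5
Total out = 65.73 + 594 + 640.5 + 85.5 = 1386 kmol/h.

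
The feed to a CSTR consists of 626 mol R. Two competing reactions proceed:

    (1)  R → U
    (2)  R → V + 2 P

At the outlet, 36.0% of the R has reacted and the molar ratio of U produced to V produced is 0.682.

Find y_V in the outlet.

0.15

Conversion of R: R consumed = 0.36 × 626 = 225.4 mol = 1ξ₁ + 1ξ₂.
Selectivity: 1ξ₁ / (1ξ₂) = 0.682 → ξ₁ = 0.682 ξ₂.
Substitute: (1·0.682 + 1) ξ₂ = 225.4 → ξ₂ = 134 mol, ξ₁ = 91.38 mol.
Outlet amounts (n = n₀ + Σ ν·ξ):
  R: 626 − 1(91.38) − 1(134) = 400.6
  U: 0 + 1(91.38) = 91.38
  V: 0 + 1(134) = 134
  P: 0 + 2(134) = 268
Total out = 894 mol; y_V = 134 / 894 = 0.1499.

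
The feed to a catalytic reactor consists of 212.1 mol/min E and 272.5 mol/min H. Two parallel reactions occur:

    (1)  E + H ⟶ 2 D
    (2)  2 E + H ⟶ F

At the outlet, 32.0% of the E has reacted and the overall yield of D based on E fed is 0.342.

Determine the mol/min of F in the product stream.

15.8 mol/min

Yield of D: 2ξ₁ / 212.1 = 0.342 → ξ₁ = 36.27 mol/min.
Conversion of E: 1ξ₁ + 2ξ₂ = 0.32 × 212.1 = 67.87 → ξ₂ = 15.8 mol/min.
Outlet amounts (n = n₀ + Σ ν·ξ):
  E: 212.1 − 1(36.27) − 2(15.8) = 144.2
  H: 272.5 − 1(36.27) − 1(15.8) = 220.4
  D: 0 + 2(36.27) = 72.54
  F: 0 + 1(15.8) = 15.8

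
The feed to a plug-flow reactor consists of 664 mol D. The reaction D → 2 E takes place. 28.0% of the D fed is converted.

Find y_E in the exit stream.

D reacted = 0.28 × 664 = 185.9 mol; ν_D = −1, so ξ = 185.9/1 = 185.9 mol.
Outlet amounts (n = n₀ + ν ξ):
  D: 664 − 1(185.9) = 478.1
  E: 0 + 2(185.9) = 371.8
Total out = 849.9 mol; y_E = 371.8 / 849.9 = 0.4375.

0.438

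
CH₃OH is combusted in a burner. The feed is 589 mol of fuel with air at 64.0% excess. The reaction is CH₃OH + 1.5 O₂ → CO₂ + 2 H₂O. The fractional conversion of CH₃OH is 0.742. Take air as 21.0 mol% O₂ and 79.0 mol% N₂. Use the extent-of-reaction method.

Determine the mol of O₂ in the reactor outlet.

793 mol

Stoichiometric O₂ = 1.5 × 589 = 883.5 mol; O₂ fed = 883.5 × 1.640 = 1449 mol.
N₂ fed = 1449 × 79/21 = 5451 mol.
Fuel reacted = 0.742 × 589 → ξ = 437 mol.
Outlet (n = n₀ + ν ξ):
  CH₃OH: 589 − 1(437) = 152
  O₂: 1449 − 1.5(437) = 793.4
  N₂: 5451 (inert)
  CO₂: 0 + 1(437) = 437
  H₂O: 0 + 2(437) = 874.1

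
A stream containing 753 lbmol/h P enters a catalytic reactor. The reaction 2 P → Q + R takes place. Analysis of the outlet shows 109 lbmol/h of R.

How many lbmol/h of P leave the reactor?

For R: n = n₀ + 1ξ → 109 = 0 + 1ξ, giving ξ = 109 lbmol/h.
Outlet amounts (n = n₀ + ν ξ):
  P: 753 − 2(109) = 535
  Q: 0 + 1(109) = 109
  R: 0 + 1(109) = 109

535 lbmol/h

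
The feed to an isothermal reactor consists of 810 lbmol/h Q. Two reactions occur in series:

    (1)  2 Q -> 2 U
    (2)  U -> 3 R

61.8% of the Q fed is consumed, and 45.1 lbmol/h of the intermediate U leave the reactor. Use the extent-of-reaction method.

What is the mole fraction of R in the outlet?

0.794

Conversion of Q: Q consumed = 2ξ₁ = 0.618 × 810 → ξ₁ = 250.3 lbmol/h.
U balance: n_U = 0 + 2ξ₁ − 1ξ₂ = 45.1 → ξ₂ = (2·250.3 − 45.1)/1 = 455.5 lbmol/h.
Outlet amounts (n = n₀ + Σ ν·ξ):
  Q: 810 − 2(250.3) = 309.4
  U: 0 + 2(250.3) − 1(455.5) = 45.1
  R: 0 + 3(455.5) = 1366
Total out = 1721 lbmol/h; y_R = 1366 / 1721 = 0.794.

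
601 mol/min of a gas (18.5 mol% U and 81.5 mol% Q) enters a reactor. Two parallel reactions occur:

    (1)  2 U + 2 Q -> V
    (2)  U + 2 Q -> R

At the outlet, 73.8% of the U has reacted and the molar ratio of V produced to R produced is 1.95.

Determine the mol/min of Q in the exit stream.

Conversion of U: U consumed = 0.738 × 111.2 = 82.05 mol/min = 2ξ₁ + 1ξ₂.
Selectivity: 1ξ₁ / (1ξ₂) = 1.95 → ξ₁ = 1.95 ξ₂.
Substitute: (2·1.95 + 1) ξ₂ = 82.05 → ξ₂ = 16.75 mol/min, ξ₁ = 32.65 mol/min.
Outlet amounts (n = n₀ + Σ ν·ξ):
  U: 111.2 − 2(32.65) − 1(16.75) = 29.13
  Q: 489.8 − 2(32.65) − 2(16.75) = 391
  V: 0 + 1(32.65) = 32.65
  R: 0 + 1(16.75) = 16.75

391 mol/min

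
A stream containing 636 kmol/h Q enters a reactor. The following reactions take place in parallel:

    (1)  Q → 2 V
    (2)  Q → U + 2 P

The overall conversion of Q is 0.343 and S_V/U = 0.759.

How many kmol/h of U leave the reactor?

158 kmol/h

Conversion of Q: Q consumed = 0.343 × 636 = 218.1 kmol/h = 1ξ₁ + 1ξ₂.
Selectivity: 2ξ₁ / (1ξ₂) = 0.759 → ξ₁ = 0.3795 ξ₂.
Substitute: (1·0.3795 + 1) ξ₂ = 218.1 → ξ₂ = 158.1 kmol/h, ξ₁ = 60.01 kmol/h.
Outlet amounts (n = n₀ + Σ ν·ξ):
  Q: 636 − 1(60.01) − 1(158.1) = 417.9
  V: 0 + 2(60.01) = 120
  U: 0 + 1(158.1) = 158.1
  P: 0 + 2(158.1) = 316.3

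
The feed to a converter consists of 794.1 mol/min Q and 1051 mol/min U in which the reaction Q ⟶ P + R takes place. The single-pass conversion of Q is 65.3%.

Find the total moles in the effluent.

Q reacted = 0.653 × 794.1 = 518.5 mol/min; ν_Q = −1, so ξ = 518.5/1 = 518.5 mol/min.
Outlet amounts (n = n₀ + ν ξ):
  Q: 794.1 − 1(518.5) = 275.6
  P: 0 + 1(518.5) = 518.5
  R: 0 + 1(518.5) = 518.5
  U: 1051 (inert)
Total out = 275.6 + 518.5 + 518.5 + 1051 = 2364 mol/min.

2360 mol/min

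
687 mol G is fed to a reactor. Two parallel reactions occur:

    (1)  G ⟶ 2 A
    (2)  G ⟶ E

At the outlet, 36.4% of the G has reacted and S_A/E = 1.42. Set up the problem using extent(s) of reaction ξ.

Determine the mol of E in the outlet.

146 mol

Conversion of G: G consumed = 0.364 × 687 = 250.1 mol = 1ξ₁ + 1ξ₂.
Selectivity: 2ξ₁ / (1ξ₂) = 1.42 → ξ₁ = 0.71 ξ₂.
Substitute: (1·0.71 + 1) ξ₂ = 250.1 → ξ₂ = 146.2 mol, ξ₁ = 103.8 mol.
Outlet amounts (n = n₀ + Σ ν·ξ):
  G: 687 − 1(103.8) − 1(146.2) = 436.9
  A: 0 + 2(103.8) = 207.7
  E: 0 + 1(146.2) = 146.2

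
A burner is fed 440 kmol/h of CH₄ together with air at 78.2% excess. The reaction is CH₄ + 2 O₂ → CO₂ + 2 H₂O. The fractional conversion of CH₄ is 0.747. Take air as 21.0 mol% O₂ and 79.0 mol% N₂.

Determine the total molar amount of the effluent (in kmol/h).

Stoichiometric O₂ = 2 × 440 = 880 kmol/h; O₂ fed = 880 × 1.782 = 1568 kmol/h.
N₂ fed = 1568 × 79/21 = 5899 kmol/h.
Fuel reacted = 0.747 × 440 → ξ = 328.7 kmol/h.
Outlet (n = n₀ + ν ξ):
  CH₄: 440 − 1(328.7) = 111.3
  O₂: 1568 − 2(328.7) = 910.8
  N₂: 5899 (inert)
  CO₂: 0 + 1(328.7) = 328.7
  H₂O: 0 + 2(328.7) = 657.4
Total out = 111.3 + 910.8 + 5899 + 328.7 + 657.4 = 7907 kmol/h.

7910 kmol/h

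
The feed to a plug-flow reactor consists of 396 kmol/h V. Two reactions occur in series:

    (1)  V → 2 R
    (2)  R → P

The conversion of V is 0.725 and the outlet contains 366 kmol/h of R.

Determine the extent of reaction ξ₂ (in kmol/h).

ξ₂ = 208 kmol/h

Conversion of V: V consumed = 1ξ₁ = 0.725 × 396 → ξ₁ = 287.1 kmol/h.
R balance: n_R = 0 + 2ξ₁ − 1ξ₂ = 366 → ξ₂ = (2·287.1 − 366)/1 = 208.2 kmol/h.
Outlet amounts (n = n₀ + Σ ν·ξ):
  V: 396 − 1(287.1) = 108.9
  R: 0 + 2(287.1) − 1(208.2) = 366
  P: 0 + 1(208.2) = 208.2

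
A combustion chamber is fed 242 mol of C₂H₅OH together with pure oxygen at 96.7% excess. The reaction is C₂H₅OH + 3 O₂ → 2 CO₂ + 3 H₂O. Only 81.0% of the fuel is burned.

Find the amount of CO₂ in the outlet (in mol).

392 mol

Stoichiometric O₂ = 3 × 242 = 726 mol; O₂ fed = 726 × 1.967 = 1428 mol.
Fuel reacted = 0.81 × 242 → ξ = 196 mol.
Outlet (n = n₀ + ν ξ):
  C₂H₅OH: 242 − 1(196) = 45.98
  O₂: 1428 − 3(196) = 840
  CO₂: 0 + 2(196) = 392
  H₂O: 0 + 3(196) = 588.1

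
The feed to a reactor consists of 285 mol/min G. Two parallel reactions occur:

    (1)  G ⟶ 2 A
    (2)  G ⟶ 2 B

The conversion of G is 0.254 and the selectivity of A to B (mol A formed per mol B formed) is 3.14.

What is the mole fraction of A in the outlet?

0.307

Conversion of G: G consumed = 0.254 × 285 = 72.39 mol/min = 1ξ₁ + 1ξ₂.
Selectivity: 2ξ₁ / (2ξ₂) = 3.14 → ξ₁ = 3.14 ξ₂.
Substitute: (1·3.14 + 1) ξ₂ = 72.39 → ξ₂ = 17.49 mol/min, ξ₁ = 54.9 mol/min.
Outlet amounts (n = n₀ + Σ ν·ξ):
  G: 285 − 1(54.9) − 1(17.49) = 212.6
  A: 0 + 2(54.9) = 109.8
  B: 0 + 2(17.49) = 34.97
Total out = 357.4 mol/min; y_A = 109.8 / 357.4 = 0.3073.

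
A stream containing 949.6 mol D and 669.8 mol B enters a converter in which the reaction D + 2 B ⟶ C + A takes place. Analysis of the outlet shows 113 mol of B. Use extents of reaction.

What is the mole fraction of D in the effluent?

0.501

For B: n = n₀ − 2ξ → 113 = 669.8 − 2ξ, giving ξ = 278.4 mol.
Outlet amounts (n = n₀ + ν ξ):
  D: 949.6 − 1(278.4) = 671.2
  B: 669.8 − 2(278.4) = 113
  C: 0 + 1(278.4) = 278.4
  A: 0 + 1(278.4) = 278.4
Total out = 1341 mol; y_D = 671.2 / 1341 = 0.5005.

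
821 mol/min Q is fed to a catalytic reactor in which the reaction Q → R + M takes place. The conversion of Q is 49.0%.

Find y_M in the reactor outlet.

0.329

Q reacted = 0.49 × 821 = 402.3 mol/min; ν_Q = −1, so ξ = 402.3/1 = 402.3 mol/min.
Outlet amounts (n = n₀ + ν ξ):
  Q: 821 − 1(402.3) = 418.7
  R: 0 + 1(402.3) = 402.3
  M: 0 + 1(402.3) = 402.3
Total out = 1223 mol/min; y_M = 402.3 / 1223 = 0.3289.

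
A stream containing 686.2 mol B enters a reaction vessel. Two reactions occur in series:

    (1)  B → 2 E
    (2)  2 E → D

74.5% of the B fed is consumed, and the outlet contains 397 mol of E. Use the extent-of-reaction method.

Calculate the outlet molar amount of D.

Conversion of B: B consumed = 1ξ₁ = 0.745 × 686.2 → ξ₁ = 511.2 mol.
E balance: n_E = 0 + 2ξ₁ − 2ξ₂ = 397 → ξ₂ = (2·511.2 − 397)/2 = 312.7 mol.
Outlet amounts (n = n₀ + Σ ν·ξ):
  B: 686.2 − 1(511.2) = 175
  E: 0 + 2(511.2) − 2(312.7) = 397
  D: 0 + 1(312.7) = 312.7

313 mol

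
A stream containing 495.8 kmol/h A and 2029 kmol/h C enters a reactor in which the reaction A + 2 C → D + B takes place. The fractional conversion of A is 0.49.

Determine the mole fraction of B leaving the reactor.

A reacted = 0.49 × 495.8 = 242.9 kmol/h; ν_A = −1, so ξ = 242.9/1 = 242.9 kmol/h.
Outlet amounts (n = n₀ + ν ξ):
  A: 495.8 − 1(242.9) = 252.9
  C: 2029 − 2(242.9) = 1543
  D: 0 + 1(242.9) = 242.9
  B: 0 + 1(242.9) = 242.9
Total out = 2282 kmol/h; y_B = 242.9 / 2282 = 0.1065.

0.106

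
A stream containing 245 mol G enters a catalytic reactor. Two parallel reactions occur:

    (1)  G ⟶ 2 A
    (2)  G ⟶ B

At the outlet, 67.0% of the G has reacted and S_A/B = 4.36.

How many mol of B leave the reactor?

51.6 mol

Conversion of G: G consumed = 0.67 × 245 = 164.2 mol = 1ξ₁ + 1ξ₂.
Selectivity: 2ξ₁ / (1ξ₂) = 4.36 → ξ₁ = 2.18 ξ₂.
Substitute: (1·2.18 + 1) ξ₂ = 164.2 → ξ₂ = 51.62 mol, ξ₁ = 112.5 mol.
Outlet amounts (n = n₀ + Σ ν·ξ):
  G: 245 − 1(112.5) − 1(51.62) = 80.85
  A: 0 + 2(112.5) = 225.1
  B: 0 + 1(51.62) = 51.62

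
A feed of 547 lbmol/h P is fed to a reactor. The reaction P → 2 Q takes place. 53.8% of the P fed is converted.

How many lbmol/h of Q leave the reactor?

P reacted = 0.538 × 547 = 294.3 lbmol/h; ν_P = −1, so ξ = 294.3/1 = 294.3 lbmol/h.
Outlet amounts (n = n₀ + ν ξ):
  P: 547 − 1(294.3) = 252.7
  Q: 0 + 2(294.3) = 588.6

589 lbmol/h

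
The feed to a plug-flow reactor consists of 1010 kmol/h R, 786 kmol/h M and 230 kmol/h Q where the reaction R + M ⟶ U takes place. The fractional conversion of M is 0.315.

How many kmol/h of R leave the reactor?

M reacted = 0.315 × 786 = 247.6 kmol/h; ν_M = −1, so ξ = 247.6/1 = 247.6 kmol/h.
Outlet amounts (n = n₀ + ν ξ):
  R: 1010 − 1(247.6) = 762.4
  M: 786 − 1(247.6) = 538.4
  U: 0 + 1(247.6) = 247.6
  Q: 230 (inert)

762 kmol/h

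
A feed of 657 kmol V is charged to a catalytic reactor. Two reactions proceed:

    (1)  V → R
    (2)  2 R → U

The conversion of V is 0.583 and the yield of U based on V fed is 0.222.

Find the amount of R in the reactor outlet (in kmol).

Conversion of V: V consumed = 1ξ₁ = 0.583 × 657 → ξ₁ = 383 kmol.
Yield of U: 1ξ₂ / 657 = 0.222 → ξ₂ = 145.9 kmol.
Outlet amounts (n = n₀ + Σ ν·ξ):
  V: 657 − 1(383) = 274
  R: 0 + 1(383) − 2(145.9) = 91.32
  U: 0 + 1(145.9) = 145.9

91.3 kmol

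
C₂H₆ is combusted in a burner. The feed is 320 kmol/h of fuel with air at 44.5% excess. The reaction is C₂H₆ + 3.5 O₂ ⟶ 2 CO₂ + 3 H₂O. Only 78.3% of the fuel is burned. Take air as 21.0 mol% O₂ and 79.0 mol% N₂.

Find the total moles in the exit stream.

Stoichiometric O₂ = 3.5 × 320 = 1120 kmol/h; O₂ fed = 1120 × 1.445 = 1618 kmol/h.
N₂ fed = 1618 × 79/21 = 6088 kmol/h.
Fuel reacted = 0.783 × 320 → ξ = 250.6 kmol/h.
Outlet (n = n₀ + ν ξ):
  C₂H₆: 320 − 1(250.6) = 69.44
  O₂: 1618 − 3.5(250.6) = 741.4
  N₂: 6088 (inert)
  CO₂: 0 + 2(250.6) = 501.1
  H₂O: 0 + 3(250.6) = 751.7
Total out = 69.44 + 741.4 + 6088 + 501.1 + 751.7 = 8152 kmol/h.

8150 kmol/h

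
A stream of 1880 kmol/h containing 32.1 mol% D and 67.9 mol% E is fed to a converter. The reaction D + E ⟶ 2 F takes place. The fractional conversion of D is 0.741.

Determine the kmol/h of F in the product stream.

894 kmol/h

D reacted = 0.741 × 603.5 = 447.2 kmol/h; ν_D = −1, so ξ = 447.2/1 = 447.2 kmol/h.
Outlet amounts (n = n₀ + ν ξ):
  D: 603.5 − 1(447.2) = 156.3
  E: 1277 − 1(447.2) = 829.3
  F: 0 + 2(447.2) = 894.4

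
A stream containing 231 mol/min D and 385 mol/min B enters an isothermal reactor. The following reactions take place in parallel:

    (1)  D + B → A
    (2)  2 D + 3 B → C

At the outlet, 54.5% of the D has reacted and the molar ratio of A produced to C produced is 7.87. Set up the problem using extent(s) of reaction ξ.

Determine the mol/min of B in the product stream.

Conversion of D: D consumed = 0.545 × 231 = 125.9 mol/min = 1ξ₁ + 2ξ₂.
Selectivity: 1ξ₁ / (1ξ₂) = 7.87 → ξ₁ = 7.87 ξ₂.
Substitute: (1·7.87 + 2) ξ₂ = 125.9 → ξ₂ = 12.76 mol/min, ξ₁ = 100.4 mol/min.
Outlet amounts (n = n₀ + Σ ν·ξ):
  D: 231 − 1(100.4) − 2(12.76) = 105.1
  B: 385 − 1(100.4) − 3(12.76) = 246.3
  A: 0 + 1(100.4) = 100.4
  C: 0 + 1(12.76) = 12.76

246 mol/min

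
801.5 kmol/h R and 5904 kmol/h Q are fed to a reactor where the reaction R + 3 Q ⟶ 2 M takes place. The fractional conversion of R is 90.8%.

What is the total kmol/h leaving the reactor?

5250 kmol/h

R reacted = 0.908 × 801.5 = 727.8 kmol/h; ν_R = −1, so ξ = 727.8/1 = 727.8 kmol/h.
Outlet amounts (n = n₀ + ν ξ):
  R: 801.5 − 1(727.8) = 73.74
  Q: 5904 − 3(727.8) = 3721
  M: 0 + 2(727.8) = 1456
Total out = 73.74 + 3721 + 1456 = 5250 kmol/h.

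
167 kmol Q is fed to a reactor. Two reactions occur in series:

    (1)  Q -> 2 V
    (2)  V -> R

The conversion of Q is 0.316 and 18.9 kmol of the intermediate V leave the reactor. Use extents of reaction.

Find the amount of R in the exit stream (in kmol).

Conversion of Q: Q consumed = 1ξ₁ = 0.316 × 167 → ξ₁ = 52.77 kmol.
V balance: n_V = 0 + 2ξ₁ − 1ξ₂ = 18.9 → ξ₂ = (2·52.77 − 18.9)/1 = 86.64 kmol.
Outlet amounts (n = n₀ + Σ ν·ξ):
  Q: 167 − 1(52.77) = 114.2
  V: 0 + 2(52.77) − 1(86.64) = 18.9
  R: 0 + 1(86.64) = 86.64

86.6 kmol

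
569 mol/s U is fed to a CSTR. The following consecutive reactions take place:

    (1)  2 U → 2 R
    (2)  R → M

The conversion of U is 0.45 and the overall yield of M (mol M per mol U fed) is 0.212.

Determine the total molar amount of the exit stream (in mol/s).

Conversion of U: U consumed = 2ξ₁ = 0.45 × 569 → ξ₁ = 128 mol/s.
Yield of M: 1ξ₂ / 569 = 0.212 → ξ₂ = 120.6 mol/s.
Outlet amounts (n = n₀ + Σ ν·ξ):
  U: 569 − 2(128) = 312.9
  R: 0 + 2(128) − 1(120.6) = 135.4
  M: 0 + 1(120.6) = 120.6
Total out = 312.9 + 135.4 + 120.6 = 569 mol/s.

569 mol/s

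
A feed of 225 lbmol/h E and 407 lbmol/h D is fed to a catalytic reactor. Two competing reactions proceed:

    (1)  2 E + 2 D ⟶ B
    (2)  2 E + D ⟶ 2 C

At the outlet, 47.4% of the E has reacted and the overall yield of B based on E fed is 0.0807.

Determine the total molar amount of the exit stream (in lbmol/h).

Yield of B: 1ξ₁ / 225 = 0.0807 → ξ₁ = 18.16 lbmol/h.
Conversion of E: 2ξ₁ + 2ξ₂ = 0.474 × 225 = 106.6 → ξ₂ = 35.17 lbmol/h.
Outlet amounts (n = n₀ + Σ ν·ξ):
  E: 225 − 2(18.16) − 2(35.17) = 118.4
  D: 407 − 2(18.16) − 1(35.17) = 335.5
  B: 0 + 1(18.16) = 18.16
  C: 0 + 2(35.17) = 70.33
Total out = 118.4 + 335.5 + 18.16 + 70.33 = 542.4 lbmol/h.

542 lbmol/h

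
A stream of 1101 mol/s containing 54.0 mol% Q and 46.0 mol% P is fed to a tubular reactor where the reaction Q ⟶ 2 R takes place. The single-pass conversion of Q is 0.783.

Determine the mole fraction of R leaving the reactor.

Q reacted = 0.783 × 594.5 = 465.5 mol/s; ν_Q = −1, so ξ = 465.5/1 = 465.5 mol/s.
Outlet amounts (n = n₀ + ν ξ):
  Q: 594.5 − 1(465.5) = 129
  R: 0 + 2(465.5) = 931
  P: 506.5 (inert)
Total out = 1567 mol/s; y_R = 931 / 1567 = 0.5943.

0.594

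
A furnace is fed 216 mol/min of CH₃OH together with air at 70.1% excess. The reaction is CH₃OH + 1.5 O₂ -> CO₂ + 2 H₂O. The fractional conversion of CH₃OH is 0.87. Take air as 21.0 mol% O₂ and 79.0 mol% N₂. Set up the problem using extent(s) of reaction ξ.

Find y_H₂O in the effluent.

Stoichiometric O₂ = 1.5 × 216 = 324 mol/min; O₂ fed = 324 × 1.701 = 551.1 mol/min.
N₂ fed = 551.1 × 79/21 = 2073 mol/min.
Fuel reacted = 0.87 × 216 → ξ = 187.9 mol/min.
Outlet (n = n₀ + ν ξ):
  CH₃OH: 216 − 1(187.9) = 28.08
  O₂: 551.1 − 1.5(187.9) = 269.2
  N₂: 2073 (inert)
  CO₂: 0 + 1(187.9) = 187.9
  H₂O: 0 + 2(187.9) = 375.8
Total out = 2934 mol/min; y_H₂O = 375.8 / 2934 = 0.1281.

0.128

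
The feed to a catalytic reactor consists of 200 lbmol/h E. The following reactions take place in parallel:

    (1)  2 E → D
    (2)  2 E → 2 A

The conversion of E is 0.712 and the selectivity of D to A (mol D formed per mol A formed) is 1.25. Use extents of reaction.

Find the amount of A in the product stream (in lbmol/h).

Conversion of E: E consumed = 0.712 × 200 = 142.4 lbmol/h = 2ξ₁ + 2ξ₂.
Selectivity: 1ξ₁ / (2ξ₂) = 1.25 → ξ₁ = 2.5 ξ₂.
Substitute: (2·2.5 + 2) ξ₂ = 142.4 → ξ₂ = 20.34 lbmol/h, ξ₁ = 50.86 lbmol/h.
Outlet amounts (n = n₀ + Σ ν·ξ):
  E: 200 − 2(50.86) − 2(20.34) = 57.6
  D: 0 + 1(50.86) = 50.86
  A: 0 + 2(20.34) = 40.69

40.7 lbmol/h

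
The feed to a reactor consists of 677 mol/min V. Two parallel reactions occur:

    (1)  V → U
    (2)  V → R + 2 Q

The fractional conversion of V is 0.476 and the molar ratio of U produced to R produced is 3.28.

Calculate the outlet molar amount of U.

Conversion of V: V consumed = 0.476 × 677 = 322.3 mol/min = 1ξ₁ + 1ξ₂.
Selectivity: 1ξ₁ / (1ξ₂) = 3.28 → ξ₁ = 3.28 ξ₂.
Substitute: (1·3.28 + 1) ξ₂ = 322.3 → ξ₂ = 75.29 mol/min, ξ₁ = 247 mol/min.
Outlet amounts (n = n₀ + Σ ν·ξ):
  V: 677 − 1(247) − 1(75.29) = 354.7
  U: 0 + 1(247) = 247
  R: 0 + 1(75.29) = 75.29
  Q: 0 + 2(75.29) = 150.6

247 mol/min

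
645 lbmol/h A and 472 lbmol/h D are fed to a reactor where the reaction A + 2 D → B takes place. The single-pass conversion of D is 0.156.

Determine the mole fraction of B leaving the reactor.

0.0353

D reacted = 0.156 × 472 = 73.63 lbmol/h; ν_D = −2, so ξ = 73.63/2 = 36.82 lbmol/h.
Outlet amounts (n = n₀ + ν ξ):
  A: 645 − 1(36.82) = 608.2
  D: 472 − 2(36.82) = 398.4
  B: 0 + 1(36.82) = 36.82
Total out = 1043 lbmol/h; y_B = 36.82 / 1043 = 0.03529.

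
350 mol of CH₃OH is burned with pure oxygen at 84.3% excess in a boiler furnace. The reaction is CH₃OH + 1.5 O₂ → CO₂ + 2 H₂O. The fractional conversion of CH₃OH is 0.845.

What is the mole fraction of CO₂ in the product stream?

Stoichiometric O₂ = 1.5 × 350 = 525 mol; O₂ fed = 525 × 1.843 = 967.6 mol.
Fuel reacted = 0.845 × 350 → ξ = 295.8 mol.
Outlet (n = n₀ + ν ξ):
  CH₃OH: 350 − 1(295.8) = 54.25
  O₂: 967.6 − 1.5(295.8) = 523.9
  CO₂: 0 + 1(295.8) = 295.8
  H₂O: 0 + 2(295.8) = 591.5
Total out = 1465 mol; y_CO₂ = 295.8 / 1465 = 0.2018.

0.202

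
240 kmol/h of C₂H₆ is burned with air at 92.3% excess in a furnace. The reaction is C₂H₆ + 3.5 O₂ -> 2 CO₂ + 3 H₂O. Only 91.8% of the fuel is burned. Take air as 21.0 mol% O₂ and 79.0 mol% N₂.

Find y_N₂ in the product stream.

0.756

Stoichiometric O₂ = 3.5 × 240 = 840 kmol/h; O₂ fed = 840 × 1.923 = 1615 kmol/h.
N₂ fed = 1615 × 79/21 = 6077 kmol/h.
Fuel reacted = 0.918 × 240 → ξ = 220.3 kmol/h.
Outlet (n = n₀ + ν ξ):
  C₂H₆: 240 − 1(220.3) = 19.68
  O₂: 1615 − 3.5(220.3) = 844.2
  N₂: 6077 (inert)
  CO₂: 0 + 2(220.3) = 440.6
  H₂O: 0 + 3(220.3) = 661
Total out = 8042 kmol/h; y_N₂ = 6077 / 8042 = 0.7556.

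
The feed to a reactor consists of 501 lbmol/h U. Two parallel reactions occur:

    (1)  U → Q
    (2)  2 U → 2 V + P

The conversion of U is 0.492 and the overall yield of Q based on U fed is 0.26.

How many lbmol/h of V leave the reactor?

Yield of Q: 1ξ₁ / 501 = 0.26 → ξ₁ = 130.3 lbmol/h.
Conversion of U: 1ξ₁ + 2ξ₂ = 0.492 × 501 = 246.5 → ξ₂ = 58.12 lbmol/h.
Outlet amounts (n = n₀ + Σ ν·ξ):
  U: 501 − 1(130.3) − 2(58.12) = 254.5
  Q: 0 + 1(130.3) = 130.3
  V: 0 + 2(58.12) = 116.2
  P: 0 + 1(58.12) = 58.12

116 lbmol/h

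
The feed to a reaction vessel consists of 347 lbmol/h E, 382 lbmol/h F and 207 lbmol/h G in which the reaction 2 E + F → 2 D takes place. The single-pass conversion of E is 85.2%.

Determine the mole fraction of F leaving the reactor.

E reacted = 0.852 × 347 = 295.6 lbmol/h; ν_E = −2, so ξ = 295.6/2 = 147.8 lbmol/h.
Outlet amounts (n = n₀ + ν ξ):
  E: 347 − 2(147.8) = 51.36
  F: 382 − 1(147.8) = 234.2
  D: 0 + 2(147.8) = 295.6
  G: 207 (inert)
Total out = 788.2 lbmol/h; y_F = 234.2 / 788.2 = 0.2971.

0.297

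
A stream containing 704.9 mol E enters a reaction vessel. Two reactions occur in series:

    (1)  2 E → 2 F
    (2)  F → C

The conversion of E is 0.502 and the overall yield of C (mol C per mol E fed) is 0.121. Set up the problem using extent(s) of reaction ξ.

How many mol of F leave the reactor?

269 mol

Conversion of E: E consumed = 2ξ₁ = 0.502 × 704.9 → ξ₁ = 176.9 mol.
Yield of C: 1ξ₂ / 704.9 = 0.121 → ξ₂ = 85.29 mol.
Outlet amounts (n = n₀ + Σ ν·ξ):
  E: 704.9 − 2(176.9) = 351
  F: 0 + 2(176.9) − 1(85.29) = 268.6
  C: 0 + 1(85.29) = 85.29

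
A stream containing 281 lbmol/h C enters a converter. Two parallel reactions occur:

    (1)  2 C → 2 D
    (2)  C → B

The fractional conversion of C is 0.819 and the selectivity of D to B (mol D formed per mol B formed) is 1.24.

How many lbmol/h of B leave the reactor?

Conversion of C: C consumed = 0.819 × 281 = 230.1 lbmol/h = 2ξ₁ + 1ξ₂.
Selectivity: 2ξ₁ / (1ξ₂) = 1.24 → ξ₁ = 0.62 ξ₂.
Substitute: (2·0.62 + 1) ξ₂ = 230.1 → ξ₂ = 102.7 lbmol/h, ξ₁ = 63.7 lbmol/h.
Outlet amounts (n = n₀ + Σ ν·ξ):
  C: 281 − 2(63.7) − 1(102.7) = 50.86
  D: 0 + 2(63.7) = 127.4
  B: 0 + 1(102.7) = 102.7

103 lbmol/h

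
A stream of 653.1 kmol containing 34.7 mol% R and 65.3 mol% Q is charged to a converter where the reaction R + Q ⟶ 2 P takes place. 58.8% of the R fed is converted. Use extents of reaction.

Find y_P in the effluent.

R reacted = 0.588 × 226.6 = 133.3 kmol; ν_R = −1, so ξ = 133.3/1 = 133.3 kmol.
Outlet amounts (n = n₀ + ν ξ):
  R: 226.6 − 1(133.3) = 93.37
  Q: 426.5 − 1(133.3) = 293.2
  P: 0 + 2(133.3) = 266.5
Total out = 653.1 kmol; y_P = 266.5 / 653.1 = 0.4081.

0.408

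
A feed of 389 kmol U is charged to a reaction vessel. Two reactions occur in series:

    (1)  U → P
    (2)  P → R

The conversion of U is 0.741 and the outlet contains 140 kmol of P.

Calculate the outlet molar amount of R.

148 kmol

Conversion of U: U consumed = 1ξ₁ = 0.741 × 389 → ξ₁ = 288.2 kmol.
P balance: n_P = 0 + 1ξ₁ − 1ξ₂ = 140 → ξ₂ = (1·288.2 − 140)/1 = 148.2 kmol.
Outlet amounts (n = n₀ + Σ ν·ξ):
  U: 389 − 1(288.2) = 100.8
  P: 0 + 1(288.2) − 1(148.2) = 140
  R: 0 + 1(148.2) = 148.2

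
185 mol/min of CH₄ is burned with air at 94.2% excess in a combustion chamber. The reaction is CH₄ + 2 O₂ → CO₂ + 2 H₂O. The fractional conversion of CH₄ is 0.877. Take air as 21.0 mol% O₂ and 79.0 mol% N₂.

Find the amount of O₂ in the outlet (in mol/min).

394 mol/min

Stoichiometric O₂ = 2 × 185 = 370 mol/min; O₂ fed = 370 × 1.942 = 718.5 mol/min.
N₂ fed = 718.5 × 79/21 = 2703 mol/min.
Fuel reacted = 0.877 × 185 → ξ = 162.2 mol/min.
Outlet (n = n₀ + ν ξ):
  CH₄: 185 − 1(162.2) = 22.75
  O₂: 718.5 − 2(162.2) = 394.1
  N₂: 2703 (inert)
  CO₂: 0 + 1(162.2) = 162.2
  H₂O: 0 + 2(162.2) = 324.5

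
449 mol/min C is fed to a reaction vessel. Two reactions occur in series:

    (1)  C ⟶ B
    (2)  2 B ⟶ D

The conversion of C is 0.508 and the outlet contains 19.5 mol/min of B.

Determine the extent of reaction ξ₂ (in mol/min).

Conversion of C: C consumed = 1ξ₁ = 0.508 × 449 → ξ₁ = 228.1 mol/min.
B balance: n_B = 0 + 1ξ₁ − 2ξ₂ = 19.5 → ξ₂ = (1·228.1 − 19.5)/2 = 104.3 mol/min.
Outlet amounts (n = n₀ + Σ ν·ξ):
  C: 449 − 1(228.1) = 220.9
  B: 0 + 1(228.1) − 2(104.3) = 19.5
  D: 0 + 1(104.3) = 104.3

ξ₂ = 104 mol/min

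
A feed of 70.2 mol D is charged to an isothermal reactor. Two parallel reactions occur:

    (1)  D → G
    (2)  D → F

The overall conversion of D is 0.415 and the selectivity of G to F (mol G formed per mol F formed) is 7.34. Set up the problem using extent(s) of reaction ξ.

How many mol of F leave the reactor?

3.49 mol

Conversion of D: D consumed = 0.415 × 70.2 = 29.13 mol = 1ξ₁ + 1ξ₂.
Selectivity: 1ξ₁ / (1ξ₂) = 7.34 → ξ₁ = 7.34 ξ₂.
Substitute: (1·7.34 + 1) ξ₂ = 29.13 → ξ₂ = 3.493 mol, ξ₁ = 25.64 mol.
Outlet amounts (n = n₀ + Σ ν·ξ):
  D: 70.2 − 1(25.64) − 1(3.493) = 41.07
  G: 0 + 1(25.64) = 25.64
  F: 0 + 1(3.493) = 3.493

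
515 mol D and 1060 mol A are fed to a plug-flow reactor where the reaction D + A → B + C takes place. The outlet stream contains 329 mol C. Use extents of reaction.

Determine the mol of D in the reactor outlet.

For C: n = n₀ + 1ξ → 329 = 0 + 1ξ, giving ξ = 329 mol.
Outlet amounts (n = n₀ + ν ξ):
  D: 515 − 1(329) = 186
  A: 1060 − 1(329) = 731
  B: 0 + 1(329) = 329
  C: 0 + 1(329) = 329

186 mol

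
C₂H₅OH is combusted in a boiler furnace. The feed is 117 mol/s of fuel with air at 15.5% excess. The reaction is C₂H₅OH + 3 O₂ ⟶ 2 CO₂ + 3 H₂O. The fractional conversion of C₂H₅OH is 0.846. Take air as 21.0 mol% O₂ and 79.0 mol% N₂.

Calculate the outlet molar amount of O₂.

108 mol/s

Stoichiometric O₂ = 3 × 117 = 351 mol/s; O₂ fed = 351 × 1.155 = 405.4 mol/s.
N₂ fed = 405.4 × 79/21 = 1525 mol/s.
Fuel reacted = 0.846 × 117 → ξ = 98.98 mol/s.
Outlet (n = n₀ + ν ξ):
  C₂H₅OH: 117 − 1(98.98) = 18.02
  O₂: 405.4 − 3(98.98) = 108.5
  N₂: 1525 (inert)
  CO₂: 0 + 2(98.98) = 198
  H₂O: 0 + 3(98.98) = 296.9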